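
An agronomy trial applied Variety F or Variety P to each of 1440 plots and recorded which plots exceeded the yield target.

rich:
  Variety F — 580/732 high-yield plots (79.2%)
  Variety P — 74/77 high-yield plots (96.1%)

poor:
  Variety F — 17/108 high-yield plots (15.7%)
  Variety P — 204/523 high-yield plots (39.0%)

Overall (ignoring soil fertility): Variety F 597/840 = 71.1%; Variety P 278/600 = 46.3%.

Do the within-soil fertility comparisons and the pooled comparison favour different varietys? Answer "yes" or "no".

Within each soil fertility level (rich 79.2% vs 96.1%; poor 15.7% vs 39.0%), Variety P has the higher rate every time. Pooled: 71.1% vs 46.3% — Variety F has the higher rate overall. The two comparisons disagree.

yes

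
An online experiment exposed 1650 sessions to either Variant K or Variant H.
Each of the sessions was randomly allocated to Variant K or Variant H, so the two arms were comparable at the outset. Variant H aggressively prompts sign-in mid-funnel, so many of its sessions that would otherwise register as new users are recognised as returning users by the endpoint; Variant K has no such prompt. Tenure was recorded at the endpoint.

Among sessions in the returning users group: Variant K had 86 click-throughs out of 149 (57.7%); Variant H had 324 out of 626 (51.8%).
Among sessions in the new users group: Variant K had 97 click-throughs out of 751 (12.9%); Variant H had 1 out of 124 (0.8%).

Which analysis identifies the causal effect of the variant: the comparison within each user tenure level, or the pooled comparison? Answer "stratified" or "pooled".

pooled

Within every user tenure level Variant K has the higher rate, yet pooled Variant H does — Simpson's reversal.
User tenure is recorded after the variant and is itself shifted by it — it sits on the causal path from variant to outcome. Conditioning on a mediator would strip out part of the effect we want; the pooled comparison gives the total causal effect.
Pooled: Variant K 20.3% vs Variant H 43.3%; Variant H is higher overall.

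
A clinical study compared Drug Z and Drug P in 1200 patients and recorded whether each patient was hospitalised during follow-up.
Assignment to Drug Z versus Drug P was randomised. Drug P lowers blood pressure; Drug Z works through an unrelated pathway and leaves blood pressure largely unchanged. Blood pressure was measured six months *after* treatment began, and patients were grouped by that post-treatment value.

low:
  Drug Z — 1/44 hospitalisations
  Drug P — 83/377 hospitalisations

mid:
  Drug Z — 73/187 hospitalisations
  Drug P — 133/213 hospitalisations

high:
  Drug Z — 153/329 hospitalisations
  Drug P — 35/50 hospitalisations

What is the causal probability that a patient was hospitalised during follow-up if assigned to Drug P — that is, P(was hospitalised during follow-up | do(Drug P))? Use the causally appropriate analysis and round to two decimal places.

The stratified and pooled comparisons disagree (Drug Z wins within each blood pressure; Drug P wins overall), so the answer turns on the causal role of blood pressure.
Blood pressure is downstream of the drug. One should not condition on a consequence of treatment, so the overall rates are the right comparison.
So P(outcome | do(Drug P)) is just the pooled rate for Drug P: 251/640 = 0.392.

0.39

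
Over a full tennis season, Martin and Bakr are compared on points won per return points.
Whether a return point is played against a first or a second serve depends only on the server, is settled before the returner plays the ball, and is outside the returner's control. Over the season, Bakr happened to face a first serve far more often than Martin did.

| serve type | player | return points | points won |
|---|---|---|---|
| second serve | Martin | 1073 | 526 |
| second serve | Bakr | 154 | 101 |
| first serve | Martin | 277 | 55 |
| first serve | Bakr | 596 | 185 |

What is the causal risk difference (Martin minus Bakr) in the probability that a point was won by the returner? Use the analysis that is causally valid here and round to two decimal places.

The imbalance in serve type arose from how return points were allocated, not from anything the player did; and serve type independently affects the outcome. The pooled gap is confounded — condition on serve type.
Adjusting over the population distribution of serve type: 0.584·(0.490−0.656) + 0.416·(0.199−0.310) = -0.143.

-0.14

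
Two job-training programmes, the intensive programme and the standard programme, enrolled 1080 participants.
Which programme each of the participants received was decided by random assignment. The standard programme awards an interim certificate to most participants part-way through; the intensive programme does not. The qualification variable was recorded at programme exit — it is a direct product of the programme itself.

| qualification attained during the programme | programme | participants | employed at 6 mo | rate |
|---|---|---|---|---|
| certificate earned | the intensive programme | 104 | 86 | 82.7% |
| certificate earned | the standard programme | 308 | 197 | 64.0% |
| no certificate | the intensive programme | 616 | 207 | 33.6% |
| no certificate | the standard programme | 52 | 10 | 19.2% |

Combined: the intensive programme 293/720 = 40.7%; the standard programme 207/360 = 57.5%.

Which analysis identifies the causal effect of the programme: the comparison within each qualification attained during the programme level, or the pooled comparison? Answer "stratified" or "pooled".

pooled

Within every qualification attained during the programme level the intensive programme has the higher rate, yet pooled the standard programme does — Simpson's reversal.
Qualification attained during the programme is recorded after the programme and is itself shifted by it — it sits on the causal path from programme to outcome. Conditioning on a mediator would strip out part of the effect we want; the pooled comparison gives the total causal effect.
Pooled: the intensive programme 40.7% vs the standard programme 57.5%; the standard programme is higher overall.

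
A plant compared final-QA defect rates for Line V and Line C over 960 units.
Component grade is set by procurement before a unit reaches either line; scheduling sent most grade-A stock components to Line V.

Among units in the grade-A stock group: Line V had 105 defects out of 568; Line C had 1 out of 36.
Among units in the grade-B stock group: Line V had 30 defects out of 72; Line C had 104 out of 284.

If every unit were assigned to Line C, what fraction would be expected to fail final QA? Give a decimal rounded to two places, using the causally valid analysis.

Within every component grade level Line C has the lower rate, yet pooled Line V does — Simpson's reversal.
Component grade differs across lines for reasons unrelated to any effect of the line itself, and it separately predicts the outcome — a classic confounder. We must compare within component grade levels.
Standardising Line C to the population component grade mix: 0.629·1/36 + 0.371·104/284 = 0.153.

0.15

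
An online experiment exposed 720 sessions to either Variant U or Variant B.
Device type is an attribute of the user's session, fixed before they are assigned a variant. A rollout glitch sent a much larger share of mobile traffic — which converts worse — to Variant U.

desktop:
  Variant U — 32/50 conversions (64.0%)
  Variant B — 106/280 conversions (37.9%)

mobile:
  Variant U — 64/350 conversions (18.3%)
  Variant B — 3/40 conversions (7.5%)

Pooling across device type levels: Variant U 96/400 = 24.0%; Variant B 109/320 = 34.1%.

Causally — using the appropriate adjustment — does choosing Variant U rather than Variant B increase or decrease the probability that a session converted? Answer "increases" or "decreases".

Device type satisfies the back-door criterion: it is not a descendant of the variant, and it blocks the spurious path from variant to outcome. Adjusting for it (i.e., using the within-device type rates) gives the causal effect.
Within each level — desktop: 64.0% vs 37.9%; mobile: 18.3% vs 7.5% — Variant U is higher every time.

increases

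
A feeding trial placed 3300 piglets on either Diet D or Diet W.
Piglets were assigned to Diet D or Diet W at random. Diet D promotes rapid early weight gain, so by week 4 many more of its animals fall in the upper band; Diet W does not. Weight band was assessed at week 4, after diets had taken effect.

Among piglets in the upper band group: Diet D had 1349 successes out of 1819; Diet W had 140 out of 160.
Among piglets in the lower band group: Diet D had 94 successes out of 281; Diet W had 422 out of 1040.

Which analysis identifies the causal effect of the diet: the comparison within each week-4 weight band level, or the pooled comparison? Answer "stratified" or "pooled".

Because the diet influences week-4 weight band, week-4 weight band is a post-treatment mediator, not a confounder. Stratifying on it would bias the estimate; the causal effect is the crude pooled difference.
Pooled: Diet D 68.7% vs Diet W 46.8%; Diet D is higher overall.

pooled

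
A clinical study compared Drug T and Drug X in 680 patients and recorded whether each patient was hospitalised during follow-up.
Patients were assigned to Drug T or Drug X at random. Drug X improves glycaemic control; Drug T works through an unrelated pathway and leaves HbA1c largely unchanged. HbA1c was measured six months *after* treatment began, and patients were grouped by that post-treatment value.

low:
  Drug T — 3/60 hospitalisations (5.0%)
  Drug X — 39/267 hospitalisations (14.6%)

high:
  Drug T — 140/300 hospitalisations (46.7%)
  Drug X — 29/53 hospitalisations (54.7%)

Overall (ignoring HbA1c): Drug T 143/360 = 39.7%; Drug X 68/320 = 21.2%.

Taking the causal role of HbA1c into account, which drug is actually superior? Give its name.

Drug X

HbA1c is downstream of the drug. One should not condition on a consequence of treatment, so the overall rates are the right comparison.
Pooled: Drug T 39.7% vs Drug X 21.2%; Drug X is lower overall.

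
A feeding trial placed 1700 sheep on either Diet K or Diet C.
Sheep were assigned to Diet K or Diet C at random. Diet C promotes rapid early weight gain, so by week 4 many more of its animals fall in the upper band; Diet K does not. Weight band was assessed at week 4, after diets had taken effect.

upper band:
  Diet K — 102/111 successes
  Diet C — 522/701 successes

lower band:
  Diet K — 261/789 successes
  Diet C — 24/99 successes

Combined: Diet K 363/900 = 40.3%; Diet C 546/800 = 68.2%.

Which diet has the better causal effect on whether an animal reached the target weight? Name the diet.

Diet C

Diet K is higher inside every week-4 weight band stratum but Diet C is higher in aggregate. Whether to stratify depends on how week-4 weight band relates to the diet.
Week-4 weight band is recorded after the diet and is itself shifted by it — it sits on the causal path from diet to outcome. Conditioning on a mediator would strip out part of the effect we want; the pooled comparison gives the total causal effect.
Pooled: Diet K 40.3% vs Diet C 68.2%; Diet C is higher overall.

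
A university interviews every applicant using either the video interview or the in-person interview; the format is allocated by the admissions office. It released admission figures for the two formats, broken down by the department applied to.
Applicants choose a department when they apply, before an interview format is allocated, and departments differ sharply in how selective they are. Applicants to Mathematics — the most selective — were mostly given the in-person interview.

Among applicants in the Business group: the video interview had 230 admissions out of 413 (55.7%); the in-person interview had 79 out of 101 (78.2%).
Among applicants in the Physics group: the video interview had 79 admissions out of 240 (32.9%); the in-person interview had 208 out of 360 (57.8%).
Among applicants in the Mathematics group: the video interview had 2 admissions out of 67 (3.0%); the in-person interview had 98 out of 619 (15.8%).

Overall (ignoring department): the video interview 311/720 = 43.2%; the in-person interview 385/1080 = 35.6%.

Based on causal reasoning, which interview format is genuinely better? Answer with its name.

Here department is a common cause — it drives both which interview format a case falls under and the outcome. The crude comparison mixes populations; the stratum-specific rates are the causally relevant ones.
Within each level — Business: 55.7% vs 78.2%; Physics: 32.9% vs 57.8%; Mathematics: 3.0% vs 15.8% — the in-person interview is higher every time.

the in-person interview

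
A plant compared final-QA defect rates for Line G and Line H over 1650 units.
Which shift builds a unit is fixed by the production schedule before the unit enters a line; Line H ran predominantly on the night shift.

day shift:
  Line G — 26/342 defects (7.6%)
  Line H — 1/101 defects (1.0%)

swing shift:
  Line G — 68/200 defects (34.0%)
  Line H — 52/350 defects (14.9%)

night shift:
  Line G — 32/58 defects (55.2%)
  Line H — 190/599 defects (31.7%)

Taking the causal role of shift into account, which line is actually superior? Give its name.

Nothing the line does changes shift; the imbalance is an allocation artefact. With shift also predicting the outcome, the pooled figure is confounded, and the within-stratum comparison is the causal one.
Within each level — day shift: 7.6% vs 1.0%; swing shift: 34.0% vs 14.9%; night shift: 55.2% vs 31.7% — Line H is lower every time.

Line H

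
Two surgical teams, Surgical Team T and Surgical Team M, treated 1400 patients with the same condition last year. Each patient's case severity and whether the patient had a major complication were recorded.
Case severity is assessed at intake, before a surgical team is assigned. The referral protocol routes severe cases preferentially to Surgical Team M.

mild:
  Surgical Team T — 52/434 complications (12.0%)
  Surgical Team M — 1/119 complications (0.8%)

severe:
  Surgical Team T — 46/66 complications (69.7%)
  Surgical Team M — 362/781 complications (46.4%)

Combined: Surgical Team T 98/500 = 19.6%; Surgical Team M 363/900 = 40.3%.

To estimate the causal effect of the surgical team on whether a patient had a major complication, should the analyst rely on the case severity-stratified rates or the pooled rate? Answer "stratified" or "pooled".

Surgical Team M is lower inside every case severity stratum but Surgical Team T is lower in aggregate. Whether to stratify depends on how case severity relates to the surgical team.
Case severity differs across surgical teams for reasons unrelated to any effect of the surgical team itself, and it separately predicts the outcome — a classic confounder. We must compare within case severity levels.
Within each level — mild: 12.0% vs 0.8%; severe: 69.7% vs 46.4% — Surgical Team M is lower every time.

stratified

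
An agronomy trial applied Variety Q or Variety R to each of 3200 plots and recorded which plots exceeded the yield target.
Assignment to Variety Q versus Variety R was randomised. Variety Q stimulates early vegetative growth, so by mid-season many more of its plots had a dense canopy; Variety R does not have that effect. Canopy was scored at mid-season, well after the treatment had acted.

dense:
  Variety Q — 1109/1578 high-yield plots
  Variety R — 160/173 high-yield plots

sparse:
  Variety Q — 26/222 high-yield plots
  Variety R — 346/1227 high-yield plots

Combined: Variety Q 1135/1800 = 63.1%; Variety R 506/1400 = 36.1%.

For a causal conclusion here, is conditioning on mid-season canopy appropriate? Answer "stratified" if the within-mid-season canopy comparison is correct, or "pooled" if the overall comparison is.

Within every mid-season canopy level Variety R has the higher rate, yet pooled Variety Q does — Simpson's reversal.
Mid-season canopy here is a post-treatment variable shaped by the variety; conditioning on it would introduce bias rather than remove it. The overall comparison is the causal one.
Pooled: Variety Q 63.1% vs Variety R 36.1%; Variety Q is higher overall.

pooled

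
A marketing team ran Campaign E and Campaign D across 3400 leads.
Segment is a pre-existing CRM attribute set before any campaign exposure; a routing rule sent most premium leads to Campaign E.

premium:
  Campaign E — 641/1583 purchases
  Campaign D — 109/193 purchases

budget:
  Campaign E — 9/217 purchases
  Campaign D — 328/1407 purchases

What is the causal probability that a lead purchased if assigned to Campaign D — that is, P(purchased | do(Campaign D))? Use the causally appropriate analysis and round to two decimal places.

The customer segment-specific comparison favours Campaign D throughout, but the pooled figures favour Campaign E. The question is whether to condition on customer segment.
The imbalance in customer segment arose from how leads were allocated, not from anything the campaign did; and customer segment independently affects the outcome. The pooled gap is confounded — condition on customer segment.
Standardising Campaign D to the population customer segment mix: 0.522·109/193 + 0.478·328/1407 = 0.406.

0.41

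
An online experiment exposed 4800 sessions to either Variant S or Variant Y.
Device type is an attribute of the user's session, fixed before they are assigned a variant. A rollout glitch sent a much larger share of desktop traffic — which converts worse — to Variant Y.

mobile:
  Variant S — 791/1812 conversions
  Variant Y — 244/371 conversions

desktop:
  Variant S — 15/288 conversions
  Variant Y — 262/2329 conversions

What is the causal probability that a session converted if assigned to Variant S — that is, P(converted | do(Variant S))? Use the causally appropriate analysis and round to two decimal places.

Device type differs across variants for reasons unrelated to any effect of the variant itself, and it separately predicts the outcome — a classic confounder. We must compare within device type levels.
Standardising Variant S to the population device type mix: 0.455·791/1812 + 0.545·15/288 = 0.227.

0.23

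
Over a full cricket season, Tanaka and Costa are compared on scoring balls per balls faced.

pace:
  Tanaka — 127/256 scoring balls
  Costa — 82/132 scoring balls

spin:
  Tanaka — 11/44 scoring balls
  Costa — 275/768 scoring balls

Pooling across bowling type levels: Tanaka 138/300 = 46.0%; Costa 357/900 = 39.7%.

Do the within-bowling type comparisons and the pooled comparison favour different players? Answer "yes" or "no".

Within each bowling type level (pace 49.6% vs 62.1%; spin 25.0% vs 35.8%), Costa has the higher rate every time. Pooled: 46.0% vs 39.7% — Tanaka has the higher rate overall. The two comparisons disagree.

yes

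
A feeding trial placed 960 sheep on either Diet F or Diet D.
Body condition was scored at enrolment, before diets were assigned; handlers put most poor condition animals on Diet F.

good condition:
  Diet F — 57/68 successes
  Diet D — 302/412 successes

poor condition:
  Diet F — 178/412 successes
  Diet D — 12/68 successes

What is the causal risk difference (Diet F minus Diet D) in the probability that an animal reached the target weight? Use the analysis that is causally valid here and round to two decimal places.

The starting body condition-specific comparison favours Diet F throughout, but the pooled figures favour Diet D. The question is whether to condition on starting body condition.
Starting body condition is set before the diet has any effect — it is not caused by the diet — and it independently drives the outcome. That makes it a confounder, so the causal comparison is within starting body condition levels.
Adjusting over the population distribution of starting body condition: 0.500·(0.838−0.733) + 0.500·(0.432−0.176) = +0.180.

+0.18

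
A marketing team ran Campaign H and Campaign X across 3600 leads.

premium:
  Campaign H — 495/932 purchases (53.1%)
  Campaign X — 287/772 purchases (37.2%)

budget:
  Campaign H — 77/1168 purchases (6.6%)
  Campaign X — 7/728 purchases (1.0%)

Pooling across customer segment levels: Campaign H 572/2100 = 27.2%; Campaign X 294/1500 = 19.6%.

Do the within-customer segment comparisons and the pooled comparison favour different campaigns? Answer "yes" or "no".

no

Within each customer segment level (premium 53.1% vs 37.2%; budget 6.6% vs 1.0%), Campaign H has the higher rate every time. Pooled: 27.2% vs 19.6% — Campaign H has the higher rate overall. They agree.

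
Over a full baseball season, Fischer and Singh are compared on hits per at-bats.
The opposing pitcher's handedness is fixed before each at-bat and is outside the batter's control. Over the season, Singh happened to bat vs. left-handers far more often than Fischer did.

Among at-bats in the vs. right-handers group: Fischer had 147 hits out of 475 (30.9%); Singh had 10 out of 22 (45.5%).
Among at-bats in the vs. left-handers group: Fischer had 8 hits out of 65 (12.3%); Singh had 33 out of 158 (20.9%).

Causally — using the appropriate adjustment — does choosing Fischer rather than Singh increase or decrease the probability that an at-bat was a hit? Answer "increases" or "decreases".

decreases

Nothing the player does changes pitcher handedness; the imbalance is an allocation artefact. With pitcher handedness also predicting the outcome, the pooled figure is confounded, and the within-stratum comparison is the causal one.
Within each level — vs. right-handers: 30.9% vs 45.5%; vs. left-handers: 12.3% vs 20.9% — Singh is higher every time.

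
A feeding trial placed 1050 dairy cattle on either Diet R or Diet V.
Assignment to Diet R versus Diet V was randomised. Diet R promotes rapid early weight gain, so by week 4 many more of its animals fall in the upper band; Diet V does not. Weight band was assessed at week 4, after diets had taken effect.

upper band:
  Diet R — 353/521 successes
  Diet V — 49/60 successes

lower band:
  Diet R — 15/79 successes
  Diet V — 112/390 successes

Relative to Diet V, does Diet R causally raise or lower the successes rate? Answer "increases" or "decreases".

increases

The distribution of week-4 weight band is itself part of what the diet does — it is an intermediate outcome. Holding it fixed would remove that part of the effect; the total effect is the pooled difference.
Pooled: Diet R 61.3% vs Diet V 35.8%; Diet R is higher overall.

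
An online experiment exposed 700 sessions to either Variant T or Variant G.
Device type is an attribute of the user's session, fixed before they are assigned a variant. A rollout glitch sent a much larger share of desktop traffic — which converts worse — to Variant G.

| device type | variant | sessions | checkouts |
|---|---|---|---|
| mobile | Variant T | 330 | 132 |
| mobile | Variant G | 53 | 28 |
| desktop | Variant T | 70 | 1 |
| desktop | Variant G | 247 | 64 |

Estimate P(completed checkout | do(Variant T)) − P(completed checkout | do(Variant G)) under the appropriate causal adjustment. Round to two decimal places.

Since device type is a pre-existing factor (not a product of the variant) and it affects the outcome on its own, it is a confounder. The stratified rates, not the pooled rate, identify the causal effect.
Adjusting over the population distribution of device type: 0.547·(0.400−0.528) + 0.453·(0.014−0.259) = -0.181.

-0.18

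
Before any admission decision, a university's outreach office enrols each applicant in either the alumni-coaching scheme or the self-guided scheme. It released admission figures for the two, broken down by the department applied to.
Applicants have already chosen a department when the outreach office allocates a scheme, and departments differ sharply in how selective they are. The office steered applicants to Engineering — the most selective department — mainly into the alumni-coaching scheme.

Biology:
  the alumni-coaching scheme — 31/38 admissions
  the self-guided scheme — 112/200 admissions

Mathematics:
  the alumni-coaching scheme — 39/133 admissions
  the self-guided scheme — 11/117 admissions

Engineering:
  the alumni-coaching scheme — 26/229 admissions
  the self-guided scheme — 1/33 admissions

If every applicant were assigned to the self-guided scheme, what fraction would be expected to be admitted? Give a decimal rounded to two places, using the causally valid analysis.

Department differs across outreach schemes for reasons unrelated to any effect of the outreach scheme itself, and it separately predicts the outcome — a classic confounder. We must compare within department levels.
Standardising the self-guided scheme to the population department mix: 0.317·112/200 + 0.333·11/117 + 0.349·1/33 = 0.220.

0.22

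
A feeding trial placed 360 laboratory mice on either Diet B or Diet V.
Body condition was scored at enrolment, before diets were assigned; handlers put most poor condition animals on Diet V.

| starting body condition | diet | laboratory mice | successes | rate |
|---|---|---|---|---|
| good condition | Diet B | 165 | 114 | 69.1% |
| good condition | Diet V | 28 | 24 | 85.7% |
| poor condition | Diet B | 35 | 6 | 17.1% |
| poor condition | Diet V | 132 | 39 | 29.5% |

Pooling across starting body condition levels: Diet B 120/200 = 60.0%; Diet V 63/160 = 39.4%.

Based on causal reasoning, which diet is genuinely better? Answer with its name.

Diet V

Within every starting body condition level Diet V has the higher rate, yet pooled Diet B does — Simpson's reversal.
Starting body condition differs across diets for reasons unrelated to any effect of the diet itself, and it separately predicts the outcome — a classic confounder. We must compare within starting body condition levels.
Within each level — good condition: 69.1% vs 85.7%; poor condition: 17.1% vs 29.5% — Diet V is higher every time.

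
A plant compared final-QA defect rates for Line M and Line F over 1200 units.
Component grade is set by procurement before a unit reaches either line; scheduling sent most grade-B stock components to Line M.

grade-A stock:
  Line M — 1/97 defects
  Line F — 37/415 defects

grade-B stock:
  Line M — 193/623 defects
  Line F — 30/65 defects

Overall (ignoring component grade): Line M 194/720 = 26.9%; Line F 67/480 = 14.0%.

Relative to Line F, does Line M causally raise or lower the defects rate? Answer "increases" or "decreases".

decreases

The stratified and pooled comparisons disagree (Line M wins within each component grade; Line F wins overall), so the answer turns on the causal role of component grade.
The imbalance in component grade arose from how units were allocated, not from anything the line did; and component grade independently affects the outcome. The pooled gap is confounded — condition on component grade.
Within each level — grade-A stock: 1.0% vs 8.9%; grade-B stock: 31.0% vs 46.2% — Line M is lower every time.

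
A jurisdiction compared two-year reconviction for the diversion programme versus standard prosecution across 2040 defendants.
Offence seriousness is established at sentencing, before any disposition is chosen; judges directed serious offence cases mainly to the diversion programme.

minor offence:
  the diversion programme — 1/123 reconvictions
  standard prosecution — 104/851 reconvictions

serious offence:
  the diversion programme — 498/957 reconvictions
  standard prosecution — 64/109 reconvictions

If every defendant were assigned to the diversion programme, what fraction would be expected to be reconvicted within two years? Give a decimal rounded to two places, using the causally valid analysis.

0.28

The stratified and pooled comparisons disagree (the diversion programme wins within each offence seriousness; standard prosecution wins overall), so the answer turns on the causal role of offence seriousness.
Since offence seriousness is a pre-existing factor (not a product of the disposition) and it affects the outcome on its own, it is a confounder. The stratified rates, not the pooled rate, identify the causal effect.
Standardising the diversion programme to the population offence seriousness mix: 0.477·1/123 + 0.523·498/957 = 0.276.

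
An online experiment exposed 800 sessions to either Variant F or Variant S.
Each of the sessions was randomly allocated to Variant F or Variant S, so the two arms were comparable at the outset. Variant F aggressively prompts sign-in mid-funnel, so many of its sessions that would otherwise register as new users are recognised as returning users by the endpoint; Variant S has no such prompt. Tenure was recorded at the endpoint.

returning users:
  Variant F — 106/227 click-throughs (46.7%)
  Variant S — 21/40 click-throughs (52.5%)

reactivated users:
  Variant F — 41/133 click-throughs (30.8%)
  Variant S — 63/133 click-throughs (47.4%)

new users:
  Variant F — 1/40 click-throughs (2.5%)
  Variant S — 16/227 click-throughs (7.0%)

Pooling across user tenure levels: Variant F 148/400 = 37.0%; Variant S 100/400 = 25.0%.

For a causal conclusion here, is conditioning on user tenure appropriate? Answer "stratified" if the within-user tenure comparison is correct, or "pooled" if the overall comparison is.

The stratified and pooled comparisons disagree (Variant S wins within each user tenure; Variant F wins overall), so the answer turns on the causal role of user tenure.
User tenure is downstream of the variant. One should not condition on a consequence of treatment, so the overall rates are the right comparison.
Pooled: Variant F 37.0% vs Variant S 25.0%; Variant F is higher overall.

pooled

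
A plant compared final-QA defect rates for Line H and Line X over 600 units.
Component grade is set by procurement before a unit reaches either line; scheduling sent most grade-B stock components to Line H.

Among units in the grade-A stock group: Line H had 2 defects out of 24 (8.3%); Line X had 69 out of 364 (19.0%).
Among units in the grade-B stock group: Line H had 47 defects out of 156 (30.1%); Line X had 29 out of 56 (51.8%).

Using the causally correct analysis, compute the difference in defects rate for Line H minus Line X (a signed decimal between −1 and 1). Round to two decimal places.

Line H is lower inside every component grade stratum but Line X is lower in aggregate. Whether to stratify depends on how component grade relates to the line.
Component grade satisfies the back-door criterion: it is not a descendant of the line, and it blocks the spurious path from line to outcome. Adjusting for it (i.e., using the within-component grade rates) gives the causal effect.
Adjusting over the population distribution of component grade: 0.647·(0.083−0.190) + 0.353·(0.301−0.518) = -0.145.

-0.15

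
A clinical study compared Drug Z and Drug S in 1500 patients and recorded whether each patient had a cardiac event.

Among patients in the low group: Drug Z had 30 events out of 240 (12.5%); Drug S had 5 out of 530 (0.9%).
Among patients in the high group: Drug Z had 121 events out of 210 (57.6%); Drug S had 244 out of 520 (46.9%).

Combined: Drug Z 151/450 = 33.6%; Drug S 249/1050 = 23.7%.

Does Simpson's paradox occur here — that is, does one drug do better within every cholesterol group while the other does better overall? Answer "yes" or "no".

no

Within each cholesterol level (low 12.5% vs 0.9%; high 57.6% vs 46.9%), Drug S has the lower rate every time. Pooled: 33.6% vs 23.7% — Drug S has the lower rate overall. They agree.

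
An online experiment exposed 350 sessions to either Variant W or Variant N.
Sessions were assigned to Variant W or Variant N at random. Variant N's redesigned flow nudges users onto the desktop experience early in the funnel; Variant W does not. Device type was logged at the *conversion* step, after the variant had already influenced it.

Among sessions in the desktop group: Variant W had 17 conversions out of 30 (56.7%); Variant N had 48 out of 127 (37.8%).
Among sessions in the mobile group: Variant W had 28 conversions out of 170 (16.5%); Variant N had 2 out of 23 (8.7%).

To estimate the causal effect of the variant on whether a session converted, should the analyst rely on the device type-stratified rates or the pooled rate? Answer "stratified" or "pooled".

pooled

Variant W is higher inside every device type stratum but Variant N is higher in aggregate. Whether to stratify depends on how device type relates to the variant.
Device type here is a post-treatment variable shaped by the variant; conditioning on it would introduce bias rather than remove it. The overall comparison is the causal one.
Pooled: Variant W 22.5% vs Variant N 33.3%; Variant N is higher overall.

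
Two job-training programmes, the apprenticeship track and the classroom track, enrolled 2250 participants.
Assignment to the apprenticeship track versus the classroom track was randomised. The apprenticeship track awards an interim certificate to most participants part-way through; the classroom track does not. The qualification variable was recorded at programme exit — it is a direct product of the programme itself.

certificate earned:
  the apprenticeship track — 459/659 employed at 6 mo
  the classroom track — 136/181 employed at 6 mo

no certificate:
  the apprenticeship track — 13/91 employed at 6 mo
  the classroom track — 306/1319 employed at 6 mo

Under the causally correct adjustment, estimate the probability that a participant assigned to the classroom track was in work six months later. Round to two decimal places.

The distribution of qualification attained during the programme is itself part of what the programme does — it is an intermediate outcome. Holding it fixed would remove that part of the effect; the total effect is the pooled difference.
So P(outcome | do(the classroom track)) is just the pooled rate for the classroom track: 442/1500 = 0.295.

0.29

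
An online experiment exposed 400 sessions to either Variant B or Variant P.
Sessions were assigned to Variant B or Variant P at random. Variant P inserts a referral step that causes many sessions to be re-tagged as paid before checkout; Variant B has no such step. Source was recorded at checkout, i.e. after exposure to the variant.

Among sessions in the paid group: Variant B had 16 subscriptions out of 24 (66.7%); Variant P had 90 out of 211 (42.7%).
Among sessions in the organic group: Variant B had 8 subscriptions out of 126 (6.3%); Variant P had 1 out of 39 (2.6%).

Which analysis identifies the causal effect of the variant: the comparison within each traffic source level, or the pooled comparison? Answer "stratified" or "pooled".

pooled

Traffic source lies on the pathway variant → traffic source → outcome, so adjusting for it blocks the indirect effect. For the total causal effect of variant, use the unadjusted pooled rates.
Pooled: Variant B 16.0% vs Variant P 36.4%; Variant P is higher overall.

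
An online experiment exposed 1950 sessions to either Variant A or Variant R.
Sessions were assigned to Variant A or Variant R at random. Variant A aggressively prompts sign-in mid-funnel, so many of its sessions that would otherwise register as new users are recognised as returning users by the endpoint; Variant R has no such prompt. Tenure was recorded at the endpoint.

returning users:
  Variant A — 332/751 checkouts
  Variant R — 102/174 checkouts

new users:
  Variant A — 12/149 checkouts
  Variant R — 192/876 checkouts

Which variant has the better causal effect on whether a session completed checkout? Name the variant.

Variant A

Because the variant influences user tenure, user tenure is a post-treatment mediator, not a confounder. Stratifying on it would bias the estimate; the causal effect is the crude pooled difference.
Pooled: Variant A 38.2% vs Variant R 28.0%; Variant A is higher overall.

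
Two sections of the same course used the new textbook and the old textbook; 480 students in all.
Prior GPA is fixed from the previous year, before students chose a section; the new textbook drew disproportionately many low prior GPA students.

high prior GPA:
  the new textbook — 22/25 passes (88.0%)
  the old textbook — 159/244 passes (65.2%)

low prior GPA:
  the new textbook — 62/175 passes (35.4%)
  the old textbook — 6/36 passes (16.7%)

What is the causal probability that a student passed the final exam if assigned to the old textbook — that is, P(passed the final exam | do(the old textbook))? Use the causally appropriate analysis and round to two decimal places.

the new textbook is higher inside every prior GPA band stratum but the old textbook is higher in aggregate. Whether to stratify depends on how prior GPA band relates to the teaching method.
Prior GPA band satisfies the back-door criterion: it is not a descendant of the teaching method, and it blocks the spurious path from teaching method to outcome. Adjusting for it (i.e., using the within-prior GPA band rates) gives the causal effect.
Standardising the old textbook to the population prior GPA band mix: 0.560·159/244 + 0.440·6/36 = 0.438.

0.44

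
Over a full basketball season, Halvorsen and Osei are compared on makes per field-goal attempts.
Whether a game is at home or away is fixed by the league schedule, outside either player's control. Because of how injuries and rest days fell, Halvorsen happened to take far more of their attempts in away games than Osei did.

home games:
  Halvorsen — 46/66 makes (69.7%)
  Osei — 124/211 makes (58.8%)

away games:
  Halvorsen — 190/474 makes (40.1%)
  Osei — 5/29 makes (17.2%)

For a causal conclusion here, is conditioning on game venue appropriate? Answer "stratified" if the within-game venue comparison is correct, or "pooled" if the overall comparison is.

stratified

Within every game venue level Halvorsen has the higher rate, yet pooled Osei does — Simpson's reversal.
Game venue satisfies the back-door criterion: it is not a descendant of the player, and it blocks the spurious path from player to outcome. Adjusting for it (i.e., using the within-game venue rates) gives the causal effect.
Within each level — home games: 69.7% vs 58.8%; away games: 40.1% vs 17.2% — Halvorsen is higher every time.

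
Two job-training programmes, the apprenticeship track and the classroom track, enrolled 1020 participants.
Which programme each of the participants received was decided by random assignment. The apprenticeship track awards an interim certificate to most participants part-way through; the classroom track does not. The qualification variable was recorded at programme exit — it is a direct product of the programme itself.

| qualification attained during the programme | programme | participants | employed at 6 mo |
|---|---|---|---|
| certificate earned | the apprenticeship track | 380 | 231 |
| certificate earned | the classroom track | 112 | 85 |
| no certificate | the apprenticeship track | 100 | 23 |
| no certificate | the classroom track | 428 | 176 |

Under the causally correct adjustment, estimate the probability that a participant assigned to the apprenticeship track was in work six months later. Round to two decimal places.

0.53

the classroom track is higher inside every qualification attained during the programme stratum but the apprenticeship track is higher in aggregate. Whether to stratify depends on how qualification attained during the programme relates to the programme.
Because the programme influences qualification attained during the programme, qualification attained during the programme is a post-treatment mediator, not a confounder. Stratifying on it would bias the estimate; the causal effect is the crude pooled difference.
So P(outcome | do(the apprenticeship track)) is just the pooled rate for the apprenticeship track: 254/480 = 0.529.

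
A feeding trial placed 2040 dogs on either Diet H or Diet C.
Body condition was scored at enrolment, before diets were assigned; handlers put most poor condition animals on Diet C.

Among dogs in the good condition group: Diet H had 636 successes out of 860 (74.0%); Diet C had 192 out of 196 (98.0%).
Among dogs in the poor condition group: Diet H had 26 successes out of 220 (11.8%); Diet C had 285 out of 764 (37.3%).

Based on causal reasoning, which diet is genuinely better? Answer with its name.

Diet C

Starting body condition satisfies the back-door criterion: it is not a descendant of the diet, and it blocks the spurious path from diet to outcome. Adjusting for it (i.e., using the within-starting body condition rates) gives the causal effect.
Within each level — good condition: 74.0% vs 98.0%; poor condition: 11.8% vs 37.3% — Diet C is higher every time.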